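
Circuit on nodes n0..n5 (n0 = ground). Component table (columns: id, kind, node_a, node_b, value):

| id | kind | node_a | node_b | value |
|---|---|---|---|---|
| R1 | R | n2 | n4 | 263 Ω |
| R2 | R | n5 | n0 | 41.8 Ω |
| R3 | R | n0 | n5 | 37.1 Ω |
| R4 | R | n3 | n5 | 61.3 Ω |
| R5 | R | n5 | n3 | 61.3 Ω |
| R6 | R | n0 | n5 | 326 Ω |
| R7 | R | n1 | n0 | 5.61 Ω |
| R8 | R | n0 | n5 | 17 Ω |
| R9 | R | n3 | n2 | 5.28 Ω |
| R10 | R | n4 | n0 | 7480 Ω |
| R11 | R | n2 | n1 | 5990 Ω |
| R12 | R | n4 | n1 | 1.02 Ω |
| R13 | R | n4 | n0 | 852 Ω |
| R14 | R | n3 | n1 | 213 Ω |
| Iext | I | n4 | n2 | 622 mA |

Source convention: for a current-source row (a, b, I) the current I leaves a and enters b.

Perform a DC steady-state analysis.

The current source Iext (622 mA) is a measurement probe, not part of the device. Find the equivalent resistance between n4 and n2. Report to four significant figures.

Element admittances at DC:
  Y(R1) = 0.003802 S between n2,n4
  Y(R2) = 0.02392 S between n5,n0
  Y(R3) = 0.02695 S between n0,n5
  Y(R4) = 0.01631 S between n3,n5
  Y(R5) = 0.01631 S between n5,n3
  Y(R6) = 0.003067 S between n0,n5
  Y(R7) = 0.1783 S between n1,n0
  Y(R8) = 0.05882 S between n0,n5
  Y(R9) = 0.1894 S between n3,n2
  Y(R10) = 0.0001337 S between n4,n0
  Y(R11) = 0.0001669 S between n2,n1
  Y(R12) = 0.9804 S between n4,n1
  Y(R13) = 0.001174 S between n4,n0
  Y(R14) = 0.004695 S between n3,n1
  Iext: injects 0.622 A into n2 (from n4)
Assemble and solve the 5×5 MNA system:
  V(n1)=-2.434  V(n2)=20.10  V(n3)=17.30  V(n4)=-2.975  V(n5)=3.883

R_eq = 37.10 Ω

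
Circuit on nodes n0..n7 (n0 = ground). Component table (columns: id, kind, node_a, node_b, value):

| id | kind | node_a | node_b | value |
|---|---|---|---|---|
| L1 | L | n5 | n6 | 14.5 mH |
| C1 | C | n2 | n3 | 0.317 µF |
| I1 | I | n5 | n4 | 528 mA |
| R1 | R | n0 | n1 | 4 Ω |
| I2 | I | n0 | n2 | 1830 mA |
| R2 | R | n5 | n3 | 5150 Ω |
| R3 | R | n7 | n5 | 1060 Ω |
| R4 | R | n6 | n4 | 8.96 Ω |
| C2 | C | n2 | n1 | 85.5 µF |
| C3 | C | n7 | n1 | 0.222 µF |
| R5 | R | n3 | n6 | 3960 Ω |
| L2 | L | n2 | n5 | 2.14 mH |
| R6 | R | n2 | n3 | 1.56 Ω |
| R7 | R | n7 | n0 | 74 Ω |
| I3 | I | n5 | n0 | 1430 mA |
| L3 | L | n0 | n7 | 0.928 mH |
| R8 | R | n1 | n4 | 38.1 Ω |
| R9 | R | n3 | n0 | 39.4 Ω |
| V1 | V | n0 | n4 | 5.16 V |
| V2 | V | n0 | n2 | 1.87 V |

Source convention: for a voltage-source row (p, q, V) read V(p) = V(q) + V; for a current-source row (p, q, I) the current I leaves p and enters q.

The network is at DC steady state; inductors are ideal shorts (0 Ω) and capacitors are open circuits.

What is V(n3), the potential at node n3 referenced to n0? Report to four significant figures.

Apply KCL at each of the 7 non-ground nodes and solve the resulting linear system.
Node n1: branches {R1, C2, C3, R8} → V_1 = -0.4903
Node n2: branches {C1, I2, C2, L2, R6, V2} → V_2 = -1.870
Node n3: branches {C1, R2, R5, R6, R9} → V_3 = -1.799
Node n4: branches {I1, R4, R8, V1} → V_4 = -5.160
Node n5: branches {L1, I1, R2, R3, L2, I3} → V_5 = -1.870
Node n6: branches {L1, R4, R5} → V_6 = -1.870
Node n7: branches {R3, C3, R7, L3} → V_7 = 0.000
Source currents: i(L1)=0.3672, i(L2)=2.323, i(L3)=0.001764, i(V1)=-1.018, i(V2)=0.4478

-1.799 V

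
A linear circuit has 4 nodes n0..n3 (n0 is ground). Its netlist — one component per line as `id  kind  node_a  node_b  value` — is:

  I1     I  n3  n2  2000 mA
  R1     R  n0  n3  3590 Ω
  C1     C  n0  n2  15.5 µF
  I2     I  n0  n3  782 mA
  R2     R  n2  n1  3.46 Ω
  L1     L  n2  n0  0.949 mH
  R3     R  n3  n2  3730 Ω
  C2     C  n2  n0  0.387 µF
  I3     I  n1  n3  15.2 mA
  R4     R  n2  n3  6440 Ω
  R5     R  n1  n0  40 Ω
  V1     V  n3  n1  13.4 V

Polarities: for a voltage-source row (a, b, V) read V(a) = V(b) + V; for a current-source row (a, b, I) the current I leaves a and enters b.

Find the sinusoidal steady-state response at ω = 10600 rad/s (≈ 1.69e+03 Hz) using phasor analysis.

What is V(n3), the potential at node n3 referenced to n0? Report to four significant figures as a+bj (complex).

13.04-10.50j V

MNA unknowns: 3 node voltages V₁..V_3 plus 1 source current (V1)
I1: z[3]−=2, z[2]+=2
R1: Y=0.0002786+0.000j on G[0,3]
C1: Y=0.000+0.1643j on G[0,2]
I2: z[0]−=0.782, z[3]+=0.782
R2: Y=0.2890+0.000j on G[2,1]
L1: Y=0.000-0.09941j on G[2,0]
R3: Y=0.0002681+0.000j on G[3,2]
C2: Y=0.000+0.004102j on G[2,0]
I3: z[1]−=0.0152, z[3]+=0.0152
R4: Y=0.0001553+0.000j on G[2,3]
R5: Y=0.02500+0.000j on G[1,0]
V1: row V3−V1=13.4, i_V1 at 3,1
solve → V1=-0.3630-10.50j, V2=3.846-11.41j, V3=13.04-10.50j
aux → i_V1=-1.210+0.002536j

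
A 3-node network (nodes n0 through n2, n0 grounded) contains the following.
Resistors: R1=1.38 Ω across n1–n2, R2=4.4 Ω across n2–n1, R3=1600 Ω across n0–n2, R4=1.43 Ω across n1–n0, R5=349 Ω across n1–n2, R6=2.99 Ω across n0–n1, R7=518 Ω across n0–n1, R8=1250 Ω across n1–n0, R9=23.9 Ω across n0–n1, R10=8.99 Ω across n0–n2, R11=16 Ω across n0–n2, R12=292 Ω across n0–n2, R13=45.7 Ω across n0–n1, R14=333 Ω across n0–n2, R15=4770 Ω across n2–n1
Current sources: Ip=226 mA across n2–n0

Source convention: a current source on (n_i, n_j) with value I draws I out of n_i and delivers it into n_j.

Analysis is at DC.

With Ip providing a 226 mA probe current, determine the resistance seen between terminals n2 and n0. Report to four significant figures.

MNA unknowns: 2 node voltages V₁..V_2
R1: Y=0.7246 on G[1,2]
R2: Y=0.2273 on G[2,1]
R3: Y=0.0006250 on G[0,2]
R4: Y=0.6993 on G[1,0]
R5: Y=0.002865 on G[1,2]
R6: Y=0.3344 on G[0,1]
R7: Y=0.001931 on G[0,1]
R8: Y=0.0008000 on G[1,0]
R9: Y=0.04184 on G[0,1]
R10: Y=0.1112 on G[0,2]
R11: Y=0.06250 on G[0,2]
R12: Y=0.003425 on G[0,2]
R13: Y=0.02188 on G[0,1]
R14: Y=0.003003 on G[0,2]
R15: Y=0.0002096 on G[2,1]
Ip: z[2]−=0.226, z[0]+=0.226
solve → V1=-0.1518, V2=-0.3266

R_eq = 1.445 Ω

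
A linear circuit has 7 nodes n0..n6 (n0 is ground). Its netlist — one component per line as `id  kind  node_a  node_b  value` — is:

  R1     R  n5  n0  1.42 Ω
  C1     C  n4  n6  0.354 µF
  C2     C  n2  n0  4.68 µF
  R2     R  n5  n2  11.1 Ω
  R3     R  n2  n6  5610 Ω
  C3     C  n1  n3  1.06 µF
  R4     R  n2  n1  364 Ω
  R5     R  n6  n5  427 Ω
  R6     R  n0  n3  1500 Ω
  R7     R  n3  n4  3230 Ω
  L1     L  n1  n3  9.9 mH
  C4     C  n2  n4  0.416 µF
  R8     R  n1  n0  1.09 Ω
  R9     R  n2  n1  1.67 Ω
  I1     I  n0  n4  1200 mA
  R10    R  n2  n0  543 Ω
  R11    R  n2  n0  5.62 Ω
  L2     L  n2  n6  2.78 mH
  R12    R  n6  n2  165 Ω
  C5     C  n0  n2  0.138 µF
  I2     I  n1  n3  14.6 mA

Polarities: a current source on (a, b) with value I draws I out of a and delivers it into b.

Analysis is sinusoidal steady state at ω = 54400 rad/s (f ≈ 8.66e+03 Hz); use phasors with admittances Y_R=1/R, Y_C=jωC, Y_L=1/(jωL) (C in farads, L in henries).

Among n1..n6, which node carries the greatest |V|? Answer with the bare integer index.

6

MNA unknowns: 6 node voltages V₁..V_6
R1: Y=0.7042+0.000j on G[5,0]
C1: Y=0.000+0.01926j on G[4,6]
C2: Y=0.000+0.2546j on G[2,0]
R2: Y=0.09009+0.000j on G[5,2]
R3: Y=0.0001783+0.000j on G[2,6]
C3: Y=0.000+0.05766j on G[1,3]
R4: Y=0.002747+0.000j on G[2,1]
R5: Y=0.002342+0.000j on G[6,5]
R6: Y=0.0006667+0.000j on G[0,3]
R7: Y=0.0003096+0.000j on G[3,4]
L1: Y=0.000-0.001857j on G[1,3]
C4: Y=0.000+0.02263j on G[2,4]
R8: Y=0.9174+0.000j on G[1,0]
R9: Y=0.5988+0.000j on G[2,1]
I1: z[0]−=1.2, z[4]+=1.2
R10: Y=0.001842+0.000j on G[2,0]
R11: Y=0.1779+0.000j on G[2,0]
L2: Y=0.000-0.006612j on G[2,6]
R12: Y=0.006061+0.000j on G[6,2]
C5: Y=0.000+0.007507j on G[0,2]
I2: z[1]−=0.0146, z[3]+=0.0146
solve → V1=0.6020-0.2233j, V2=1.507-0.5446j, V3=0.3937-0.6243j, V4=26.36-39.51j, V5=0.3320-0.1304j, V6=54.95-23.40j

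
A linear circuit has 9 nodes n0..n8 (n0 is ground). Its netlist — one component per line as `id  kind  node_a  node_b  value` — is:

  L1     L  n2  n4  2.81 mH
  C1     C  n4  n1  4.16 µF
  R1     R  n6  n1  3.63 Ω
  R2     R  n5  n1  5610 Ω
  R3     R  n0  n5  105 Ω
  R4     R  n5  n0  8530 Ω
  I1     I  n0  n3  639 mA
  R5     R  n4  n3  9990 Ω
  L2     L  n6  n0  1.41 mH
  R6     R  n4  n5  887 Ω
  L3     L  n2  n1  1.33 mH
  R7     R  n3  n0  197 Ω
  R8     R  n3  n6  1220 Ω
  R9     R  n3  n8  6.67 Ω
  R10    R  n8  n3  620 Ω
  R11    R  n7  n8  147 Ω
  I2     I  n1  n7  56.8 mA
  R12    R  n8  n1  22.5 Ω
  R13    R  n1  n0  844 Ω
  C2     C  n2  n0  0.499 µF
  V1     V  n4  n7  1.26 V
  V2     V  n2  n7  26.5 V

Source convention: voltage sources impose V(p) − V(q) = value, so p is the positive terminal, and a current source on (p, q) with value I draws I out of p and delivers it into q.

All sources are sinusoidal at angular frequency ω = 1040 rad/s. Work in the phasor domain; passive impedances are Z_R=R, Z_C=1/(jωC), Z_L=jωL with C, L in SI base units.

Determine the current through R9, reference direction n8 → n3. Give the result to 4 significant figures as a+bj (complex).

Element admittances at ω=1040 rad/s:
  Y(L1) = 0.000-0.3422j S between n2,n4
  Y(C1) = 0.000+0.004326j S between n4,n1
  Y(R1) = 0.2755+0.000j S between n6,n1
  Y(R2) = 0.0001783+0.000j S between n5,n1
  Y(R3) = 0.009524+0.000j S between n0,n5
  Y(R4) = 0.0001172+0.000j S between n5,n0
  I1: injects 0.639 A into n3 (from n0)
  Y(R5) = 0.0001001+0.000j S between n4,n3
  Y(L2) = 0.000-0.6819j S between n6,n0
  Y(R6) = 0.001127+0.000j S between n4,n5
  Y(L3) = 0.000-0.7230j S between n2,n1
  Y(R7) = 0.005076+0.000j S between n3,n0
  Y(R8) = 0.0008197+0.000j S between n3,n6
  Y(R9) = 0.1499+0.000j S between n3,n8
  Y(R10) = 0.001613+0.000j S between n8,n3
  Y(R11) = 0.006803+0.000j S between n7,n8
  I2: injects 0.0568 A into n7 (from n1)
  Y(R12) = 0.04444+0.000j S between n8,n1
  Y(R13) = 0.001185+0.000j S between n1,n0
  Y(C2) = 0.000+0.0005190j S between n2,n0
  V1: constraint V(n4)−V(n7) = 1.26
  V2: constraint V(n2)−V(n7) = 26.5
Assemble and solve the 10×10 MNA system:
  V(n1)=2.125+0.8428j  V(n2)=1.981+1.282j  V(n3)=13.15+0.7982j  V(n4)=-23.26+1.282j  V(n5)=-2.361+0.1458j  V(n6)=0.01097+0.8698j  V(n7)=-24.52+1.282j  V(n8)=9.473+0.8242j
  i(V1)=0.02911-8.528j  i(V2)=-0.3171+8.531j

-0.5519+0.003903j A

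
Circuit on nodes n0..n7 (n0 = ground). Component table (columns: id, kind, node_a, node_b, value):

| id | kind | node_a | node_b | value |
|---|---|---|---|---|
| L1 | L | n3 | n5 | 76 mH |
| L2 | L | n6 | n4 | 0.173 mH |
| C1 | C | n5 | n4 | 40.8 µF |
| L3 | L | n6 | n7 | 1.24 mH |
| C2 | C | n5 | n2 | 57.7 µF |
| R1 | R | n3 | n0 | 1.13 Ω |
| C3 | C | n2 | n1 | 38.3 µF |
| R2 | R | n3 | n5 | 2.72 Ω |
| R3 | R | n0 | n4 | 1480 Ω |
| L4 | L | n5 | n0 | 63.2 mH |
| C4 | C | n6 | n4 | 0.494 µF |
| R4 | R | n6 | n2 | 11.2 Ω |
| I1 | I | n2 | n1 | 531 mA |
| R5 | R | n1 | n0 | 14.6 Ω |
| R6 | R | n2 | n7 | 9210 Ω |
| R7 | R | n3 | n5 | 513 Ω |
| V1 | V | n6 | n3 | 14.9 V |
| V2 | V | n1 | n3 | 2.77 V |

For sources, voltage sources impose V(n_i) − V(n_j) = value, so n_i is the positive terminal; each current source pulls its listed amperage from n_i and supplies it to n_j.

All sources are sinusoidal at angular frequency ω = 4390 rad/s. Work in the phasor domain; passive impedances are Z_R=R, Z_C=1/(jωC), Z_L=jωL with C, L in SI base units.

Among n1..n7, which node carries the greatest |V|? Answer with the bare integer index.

Element admittances at ω=4390 rad/s:
  Y(L1) = 0.000-0.002997j S between n3,n5
  Y(L2) = 0.000-1.317j S between n6,n4
  Y(C1) = 0.000+0.1791j S between n5,n4
  Y(L3) = 0.000-0.1837j S between n6,n7
  Y(C2) = 0.000+0.2533j S between n5,n2
  Y(R1) = 0.8850+0.000j S between n3,n0
  Y(C3) = 0.000+0.1681j S between n2,n1
  Y(R2) = 0.3676+0.000j S between n3,n5
  Y(R3) = 0.0006757+0.000j S between n0,n4
  Y(L4) = 0.000-0.003604j S between n5,n0
  Y(C4) = 0.000+0.002169j S between n6,n4
  Y(R4) = 0.08929+0.000j S between n6,n2
  I1: injects 0.531 A into n1 (from n2)
  Y(R5) = 0.06849+0.000j S between n1,n0
  Y(R6) = 0.0001086+0.000j S between n2,n7
  Y(R7) = 0.001949+0.000j S between n3,n5
  V1: constraint V(n6)−V(n3) = 14.9
  V2: constraint V(n1)−V(n3) = 2.77
Assemble and solve the 9×9 MNA system:
  V(n1)=2.541+0.01784j  V(n2)=3.377+1.843j  V(n3)=-0.2292+0.01784j  V(n4)=16.26-0.7688j  V(n5)=4.576+4.943j  V(n6)=14.67+0.01784j  V(n7)=14.67+0.01117j
  i(V1)=-2.044-1.930j  i(V2)=0.05016+0.1394j

4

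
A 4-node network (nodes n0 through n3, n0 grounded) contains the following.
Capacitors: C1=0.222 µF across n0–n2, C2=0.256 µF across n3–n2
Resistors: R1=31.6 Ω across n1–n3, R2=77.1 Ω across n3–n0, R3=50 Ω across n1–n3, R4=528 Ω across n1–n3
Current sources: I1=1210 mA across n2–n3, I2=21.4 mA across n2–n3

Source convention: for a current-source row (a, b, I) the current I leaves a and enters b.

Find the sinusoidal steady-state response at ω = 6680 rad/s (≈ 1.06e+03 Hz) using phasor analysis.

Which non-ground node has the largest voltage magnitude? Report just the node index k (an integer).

2

Element admittances at ω=6680 rad/s:
  Y(C1) = 0.000+0.001483j S between n0,n2
  Y(R1) = 0.03165+0.000j S between n1,n3
  Y(C2) = 0.000+0.001710j S between n3,n2
  Y(R2) = 0.01297+0.000j S between n3,n0
  I1: injects 1.21 A into n3 (from n2)
  Y(R3) = 0.02000+0.000j S between n1,n3
  Y(R4) = 0.001894+0.000j S between n1,n3
  I2: injects 0.0214 A into n3 (from n2)
Assemble and solve the 3×3 MNA system:
  V(n1)=43.93-2.690j  V(n2)=23.53+384.2j  V(n3)=43.93-2.690j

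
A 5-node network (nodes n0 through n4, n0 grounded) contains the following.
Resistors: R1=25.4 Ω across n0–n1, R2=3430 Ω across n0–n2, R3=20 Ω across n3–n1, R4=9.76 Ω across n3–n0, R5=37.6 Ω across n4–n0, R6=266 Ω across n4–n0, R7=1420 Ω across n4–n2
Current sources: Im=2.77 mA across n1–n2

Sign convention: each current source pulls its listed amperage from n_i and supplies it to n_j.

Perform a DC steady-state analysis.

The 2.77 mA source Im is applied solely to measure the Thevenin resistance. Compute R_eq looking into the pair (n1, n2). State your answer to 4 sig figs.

Element admittances at DC:
  Y(R1) = 0.03937 S between n0,n1
  Y(R2) = 0.0002915 S between n0,n2
  Y(R3) = 0.05000 S between n3,n1
  Y(R4) = 0.1025 S between n3,n0
  Y(R5) = 0.02660 S between n4,n0
  Y(R6) = 0.003759 S between n4,n0
  Y(R7) = 0.0007042 S between n4,n2
  Im: injects 0.00277 A into n2 (from n1)
Assemble and solve the 4×4 MNA system:
  V(n1)=-0.03796  V(n2)=2.827  V(n3)=-0.01245  V(n4)=0.06410

R_eq = 1034. Ω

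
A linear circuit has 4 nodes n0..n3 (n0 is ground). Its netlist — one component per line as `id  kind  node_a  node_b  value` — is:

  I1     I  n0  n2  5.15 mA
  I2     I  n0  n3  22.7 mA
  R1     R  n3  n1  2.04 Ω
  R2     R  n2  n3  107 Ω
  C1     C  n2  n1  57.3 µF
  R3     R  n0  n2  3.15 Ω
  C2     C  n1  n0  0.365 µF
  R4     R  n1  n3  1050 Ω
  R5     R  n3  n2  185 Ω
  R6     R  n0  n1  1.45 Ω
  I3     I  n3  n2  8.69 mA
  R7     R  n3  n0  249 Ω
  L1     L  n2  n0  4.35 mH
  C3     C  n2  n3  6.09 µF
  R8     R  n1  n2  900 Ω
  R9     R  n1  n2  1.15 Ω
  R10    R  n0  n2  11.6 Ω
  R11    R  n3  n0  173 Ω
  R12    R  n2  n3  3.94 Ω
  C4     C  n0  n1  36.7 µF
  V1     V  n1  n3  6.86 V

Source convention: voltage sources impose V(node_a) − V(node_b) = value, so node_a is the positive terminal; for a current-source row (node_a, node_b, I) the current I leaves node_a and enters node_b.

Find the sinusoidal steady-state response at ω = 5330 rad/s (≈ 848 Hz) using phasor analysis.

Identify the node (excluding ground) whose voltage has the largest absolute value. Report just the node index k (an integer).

3

Apply KCL at each of the 3 non-ground nodes and solve the resulting linear system.
Node n1: branches {R1, C1, C2, R4, R6, R8, R9, C4, V1} → V_1 = 0.5246-0.1837j
Node n2: branches {I1, R2, C1, R3, R5, I3, L1, C3, R8, R9, R10, R12} → V_2 = -0.7613-0.01969j
Node n3: branches {I2, R1, R2, R4, R5, I3, R7, C3, R11, R12, V1} → V_3 = -6.335-0.1837j
Source currents: i(V1)=-4.937-0.2268j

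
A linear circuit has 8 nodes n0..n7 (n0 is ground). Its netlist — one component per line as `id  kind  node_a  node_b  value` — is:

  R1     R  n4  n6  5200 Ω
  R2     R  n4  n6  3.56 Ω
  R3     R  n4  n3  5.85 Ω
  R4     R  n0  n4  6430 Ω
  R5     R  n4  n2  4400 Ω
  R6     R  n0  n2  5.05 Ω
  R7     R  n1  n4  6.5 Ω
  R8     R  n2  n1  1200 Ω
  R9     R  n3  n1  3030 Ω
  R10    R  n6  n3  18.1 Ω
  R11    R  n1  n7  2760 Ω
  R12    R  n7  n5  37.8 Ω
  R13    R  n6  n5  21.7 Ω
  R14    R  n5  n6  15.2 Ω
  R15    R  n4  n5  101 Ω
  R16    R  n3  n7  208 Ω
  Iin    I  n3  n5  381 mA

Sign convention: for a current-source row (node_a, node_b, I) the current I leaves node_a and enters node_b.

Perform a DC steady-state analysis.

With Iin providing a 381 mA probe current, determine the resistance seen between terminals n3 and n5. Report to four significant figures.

R_eq = 13.22 Ω

Apply KCL at each of the 7 non-ground nodes and solve the resulting linear system.
Node n1: branches {R7, R8, R9, R11} → V_1 = 0.001128
Node n2: branches {R5, R6, R8} → V_2 = 1.924e-06
Node n3: branches {R3, R9, R10, R16, Iin} → V_3 = -1.417
Node n4: branches {R1, R2, R3, R4, R5, R7, R15} → V_4 = -0.002450
Node n5: branches {R12, R13, R14, R15, Iin} → V_5 = 3.622
Node n6: branches {R1, R2, R10, R13, R14} → V_6 = 0.7279
Node n7: branches {R11, R12, R16} → V_7 = 2.814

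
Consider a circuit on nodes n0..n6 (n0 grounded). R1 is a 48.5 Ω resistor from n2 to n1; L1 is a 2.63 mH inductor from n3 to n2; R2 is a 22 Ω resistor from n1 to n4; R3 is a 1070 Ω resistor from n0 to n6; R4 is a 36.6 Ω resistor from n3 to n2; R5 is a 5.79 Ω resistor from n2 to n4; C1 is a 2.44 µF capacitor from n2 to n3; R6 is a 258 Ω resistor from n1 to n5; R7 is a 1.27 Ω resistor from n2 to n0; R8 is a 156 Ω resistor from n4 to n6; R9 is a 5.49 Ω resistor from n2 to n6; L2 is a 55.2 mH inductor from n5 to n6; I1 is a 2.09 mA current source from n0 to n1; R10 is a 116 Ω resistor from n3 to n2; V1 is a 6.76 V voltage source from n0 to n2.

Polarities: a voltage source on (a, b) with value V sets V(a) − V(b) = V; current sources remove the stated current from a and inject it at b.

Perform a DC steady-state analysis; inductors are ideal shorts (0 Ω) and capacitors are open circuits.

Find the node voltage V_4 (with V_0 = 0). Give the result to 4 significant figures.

-6.751 V

Apply KCL at each of the 6 non-ground nodes and solve the resulting linear system.
Node n1: branches {R1, R2, R6, I1} → V_1 = -6.723
Node n2: branches {R1, L1, R4, R5, C1, R7, R9, R10, V1} → V_2 = -6.760
Node n3: branches {L1, R4, C1, R10} → V_3 = -6.760
Node n4: branches {R2, R5, R8} → V_4 = -6.751
Node n5: branches {R6, L2} → V_5 = -6.726
Node n6: branches {R3, R8, R9, L2} → V_6 = -6.726
Source currents: i(L1)=0.000, i(L2)=1.385e-05, i(V1)=-5.331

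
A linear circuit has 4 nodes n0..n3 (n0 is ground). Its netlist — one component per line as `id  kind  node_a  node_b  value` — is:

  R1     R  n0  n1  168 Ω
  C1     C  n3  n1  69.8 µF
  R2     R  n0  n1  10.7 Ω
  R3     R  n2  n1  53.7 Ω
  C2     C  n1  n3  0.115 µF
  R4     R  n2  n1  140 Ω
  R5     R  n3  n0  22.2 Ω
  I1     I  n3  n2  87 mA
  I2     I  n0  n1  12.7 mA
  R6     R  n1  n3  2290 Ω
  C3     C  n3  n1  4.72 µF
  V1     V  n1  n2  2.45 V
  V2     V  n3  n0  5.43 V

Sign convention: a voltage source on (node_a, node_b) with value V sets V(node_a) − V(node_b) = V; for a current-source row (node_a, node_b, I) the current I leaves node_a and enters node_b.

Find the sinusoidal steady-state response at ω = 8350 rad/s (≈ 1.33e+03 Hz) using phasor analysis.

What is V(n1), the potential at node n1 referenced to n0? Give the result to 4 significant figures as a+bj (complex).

5.320+0.6885j V

MNA unknowns: 3 node voltages V₁..V_3 plus 2 source currents (V1, V2)
R1: Y=0.005952+0.000j on G[0,1]
C1: Y=0.000+0.5828j on G[3,1]
R2: Y=0.09346+0.000j on G[0,1]
R3: Y=0.01862+0.000j on G[2,1]
C2: Y=0.000+0.0009602j on G[1,3]
R4: Y=0.007143+0.000j on G[2,1]
R5: Y=0.04505+0.000j on G[3,0]
I1: z[3]−=0.087, z[2]+=0.087
I2: z[0]−=0.0127, z[1]+=0.0127
R6: Y=0.0004367+0.000j on G[1,3]
C3: Y=0.000+0.03941j on G[3,1]
V1: row V1−V2=2.45, i_V1 at 1,2
V2: row V3−V0=5.43, i_V2 at 3,0
solve → V1=5.320+0.6885j, V2=2.870+0.6885j, V3=5.430+0.000j
aux → i_V1=-0.1501+0.000j, i_V2=-0.7607-0.06845j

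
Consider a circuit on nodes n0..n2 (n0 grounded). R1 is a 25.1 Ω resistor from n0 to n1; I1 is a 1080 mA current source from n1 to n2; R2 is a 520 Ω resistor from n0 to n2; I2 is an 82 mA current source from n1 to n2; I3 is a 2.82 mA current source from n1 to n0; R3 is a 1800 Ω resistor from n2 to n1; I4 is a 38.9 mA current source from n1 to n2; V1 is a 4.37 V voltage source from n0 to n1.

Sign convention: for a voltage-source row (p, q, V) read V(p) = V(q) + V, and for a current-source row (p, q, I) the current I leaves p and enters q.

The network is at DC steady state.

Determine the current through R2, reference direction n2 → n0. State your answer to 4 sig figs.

MNA unknowns: 2 node voltages V₁..V_2 plus 1 source current (V1)
R1: Y=0.03984 on G[0,1]
I1: z[1]−=1.08, z[2]+=1.08
R2: Y=0.001923 on G[0,2]
I2: z[1]−=0.082, z[2]+=0.082
I3: z[1]−=0.00282, z[0]+=0.00282
R3: Y=0.0005556 on G[2,1]
I4: z[1]−=0.0389, z[2]+=0.0389
V1: row V0−V1=4.37, i_V1 at 0,1
solve → V1=-4.370, V2=483.5
aux → i_V1=0.7586

0.9298 A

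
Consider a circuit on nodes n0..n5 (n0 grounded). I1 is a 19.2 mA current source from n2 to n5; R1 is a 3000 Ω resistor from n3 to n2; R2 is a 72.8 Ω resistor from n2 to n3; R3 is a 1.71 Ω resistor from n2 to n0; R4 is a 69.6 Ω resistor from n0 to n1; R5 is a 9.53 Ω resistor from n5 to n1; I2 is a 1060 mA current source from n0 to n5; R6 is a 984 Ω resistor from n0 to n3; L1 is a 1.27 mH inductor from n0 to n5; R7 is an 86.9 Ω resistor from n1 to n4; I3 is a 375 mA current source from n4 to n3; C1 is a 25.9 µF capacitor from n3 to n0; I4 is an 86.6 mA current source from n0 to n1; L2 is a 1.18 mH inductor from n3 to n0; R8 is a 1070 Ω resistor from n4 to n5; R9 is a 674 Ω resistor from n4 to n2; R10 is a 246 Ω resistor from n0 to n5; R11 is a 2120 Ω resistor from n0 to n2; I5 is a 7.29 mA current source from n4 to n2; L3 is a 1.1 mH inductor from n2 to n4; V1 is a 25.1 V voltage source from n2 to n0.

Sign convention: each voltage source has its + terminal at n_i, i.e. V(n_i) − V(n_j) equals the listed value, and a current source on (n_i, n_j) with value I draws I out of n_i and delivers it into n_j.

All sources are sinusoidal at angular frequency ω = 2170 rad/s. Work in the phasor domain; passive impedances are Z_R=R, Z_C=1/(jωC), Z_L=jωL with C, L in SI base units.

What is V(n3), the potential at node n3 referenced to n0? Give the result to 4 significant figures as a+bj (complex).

0.09807+2.174j V

Apply KCL at each of the 5 non-ground nodes and solve the resulting linear system.
Node n1: branches {R4, R5, R7, I4} → V_1 = 3.112+2.944j
Node n2: branches {I1, R1, R2, R3, R9, R11, I5, L3, V1} → V_2 = 25.10+0.000j
Node n3: branches {R1, R2, R6, I3, C1, L2} → V_3 = 0.09807+2.174j
Node n4: branches {R7, I3, R8, R9, I5, L3} → V_4 = 24.96-1.567j
Node n5: branches {I1, R5, I2, L1, R8, R10} → V_5 = 0.3166+3.842j
Source currents: i(V1)=-15.71+0.08755j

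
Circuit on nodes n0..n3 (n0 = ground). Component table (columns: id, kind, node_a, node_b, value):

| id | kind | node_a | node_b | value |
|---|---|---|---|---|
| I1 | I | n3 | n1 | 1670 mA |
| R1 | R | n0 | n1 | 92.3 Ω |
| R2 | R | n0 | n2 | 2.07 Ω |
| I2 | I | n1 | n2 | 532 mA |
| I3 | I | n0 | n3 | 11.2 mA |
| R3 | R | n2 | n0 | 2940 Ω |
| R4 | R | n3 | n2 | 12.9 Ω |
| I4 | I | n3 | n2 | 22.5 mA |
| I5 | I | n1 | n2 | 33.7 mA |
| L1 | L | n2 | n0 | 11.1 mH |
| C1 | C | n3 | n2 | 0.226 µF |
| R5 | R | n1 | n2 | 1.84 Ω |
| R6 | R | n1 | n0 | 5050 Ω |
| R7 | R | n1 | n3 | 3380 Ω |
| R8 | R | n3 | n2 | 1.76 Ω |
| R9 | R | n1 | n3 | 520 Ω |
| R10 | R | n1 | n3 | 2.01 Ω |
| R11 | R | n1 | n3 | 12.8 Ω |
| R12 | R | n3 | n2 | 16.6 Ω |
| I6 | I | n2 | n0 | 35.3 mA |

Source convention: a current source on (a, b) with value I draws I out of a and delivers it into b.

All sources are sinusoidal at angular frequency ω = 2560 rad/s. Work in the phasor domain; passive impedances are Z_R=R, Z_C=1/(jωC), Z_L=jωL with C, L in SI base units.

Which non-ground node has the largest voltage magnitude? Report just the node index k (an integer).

3

Element admittances at ω=2560 rad/s:
  I1: injects 1.67 A into n1 (from n3)
  Y(R1) = 0.01083+0.000j S between n0,n1
  Y(R2) = 0.4831+0.000j S between n0,n2
  I2: injects 0.532 A into n2 (from n1)
  I3: injects 0.0112 A into n3 (from n0)
  Y(R3) = 0.0003401+0.000j S between n2,n0
  Y(R4) = 0.07752+0.000j S between n3,n2
  I4: injects 0.0225 A into n2 (from n3)
  I5: injects 0.0337 A into n2 (from n1)
  Y(L1) = 0.000-0.03519j S between n2,n0
  Y(C1) = 0.000+0.0005786j S between n3,n2
  Y(R5) = 0.5435+0.000j S between n1,n2
  Y(R6) = 0.0001980+0.000j S between n1,n0
  Y(R7) = 0.0002959+0.000j S between n1,n3
  Y(R8) = 0.5682+0.000j S between n3,n2
  Y(R9) = 0.001923+0.000j S between n1,n3
  Y(R10) = 0.4975+0.000j S between n1,n3
  Y(R11) = 0.07812+0.000j S between n1,n3
  Y(R12) = 0.06024+0.000j S between n3,n2
  I6: injects 0.0353 A into n0 (from n2)
Assemble and solve the 3×3 MNA system:
  V(n1)=0.3418-0.003702j  V(n2)=-0.05735-0.004091j  V(n3)=-1.187-0.003406j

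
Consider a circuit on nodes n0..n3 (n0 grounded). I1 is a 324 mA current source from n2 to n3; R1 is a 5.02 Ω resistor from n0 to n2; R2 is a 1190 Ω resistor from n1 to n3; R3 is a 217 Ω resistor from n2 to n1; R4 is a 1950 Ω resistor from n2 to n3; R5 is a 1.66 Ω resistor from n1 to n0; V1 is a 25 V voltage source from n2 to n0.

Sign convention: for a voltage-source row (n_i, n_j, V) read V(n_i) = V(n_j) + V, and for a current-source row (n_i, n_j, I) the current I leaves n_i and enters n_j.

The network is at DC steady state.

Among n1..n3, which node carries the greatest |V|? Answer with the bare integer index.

3

MNA unknowns: 3 node voltages V₁..V_3 plus 1 source current (V1)
I1: z[2]−=0.324, z[3]+=0.324
R1: Y=0.1992 on G[0,2]
R2: Y=0.0008403 on G[1,3]
R3: Y=0.004608 on G[2,1]
R4: Y=0.0005128 on G[2,3]
R5: Y=0.6024 on G[1,0]
V1: row V2−V0=25, i_V1 at 2,0
solve → V1=0.5341, V2=25.00, V3=249.2
aux → i_V1=-5.302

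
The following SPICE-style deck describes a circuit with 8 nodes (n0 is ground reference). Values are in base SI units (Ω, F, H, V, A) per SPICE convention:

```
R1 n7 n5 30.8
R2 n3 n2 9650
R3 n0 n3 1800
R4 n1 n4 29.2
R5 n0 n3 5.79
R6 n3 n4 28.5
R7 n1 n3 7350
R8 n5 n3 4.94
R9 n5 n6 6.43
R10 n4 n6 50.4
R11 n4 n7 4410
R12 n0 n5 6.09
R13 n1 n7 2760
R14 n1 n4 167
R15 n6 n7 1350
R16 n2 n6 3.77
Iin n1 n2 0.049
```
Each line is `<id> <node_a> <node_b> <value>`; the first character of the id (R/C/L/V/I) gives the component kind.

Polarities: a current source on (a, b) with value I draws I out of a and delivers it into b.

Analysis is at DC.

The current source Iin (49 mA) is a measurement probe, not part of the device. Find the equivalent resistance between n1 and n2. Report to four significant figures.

MNA unknowns: 7 node voltages V₁..V_7
R1: Y=0.03247 on G[7,5]
R2: Y=0.0001036 on G[3,2]
R3: Y=0.0005556 on G[0,3]
R4: Y=0.03425 on G[1,4]
R5: Y=0.1727 on G[0,3]
R6: Y=0.03509 on G[3,4]
R7: Y=0.0001361 on G[1,3]
R8: Y=0.2024 on G[5,3]
R9: Y=0.1555 on G[5,6]
R10: Y=0.01984 on G[4,6]
R11: Y=0.0002268 on G[4,7]
R12: Y=0.1642 on G[0,5]
R13: Y=0.0003623 on G[1,7]
R14: Y=0.005988 on G[1,4]
R15: Y=0.0007407 on G[6,7]
R16: Y=0.2653 on G[2,6]
Iin: z[1]−=0.049, z[2]+=0.049
solve → V1=-2.010, V2=0.4137, V3=-0.04627, V4=-0.8171, V5=0.04882, V6=0.2291, V7=0.02489

R_eq = 49.46 Ω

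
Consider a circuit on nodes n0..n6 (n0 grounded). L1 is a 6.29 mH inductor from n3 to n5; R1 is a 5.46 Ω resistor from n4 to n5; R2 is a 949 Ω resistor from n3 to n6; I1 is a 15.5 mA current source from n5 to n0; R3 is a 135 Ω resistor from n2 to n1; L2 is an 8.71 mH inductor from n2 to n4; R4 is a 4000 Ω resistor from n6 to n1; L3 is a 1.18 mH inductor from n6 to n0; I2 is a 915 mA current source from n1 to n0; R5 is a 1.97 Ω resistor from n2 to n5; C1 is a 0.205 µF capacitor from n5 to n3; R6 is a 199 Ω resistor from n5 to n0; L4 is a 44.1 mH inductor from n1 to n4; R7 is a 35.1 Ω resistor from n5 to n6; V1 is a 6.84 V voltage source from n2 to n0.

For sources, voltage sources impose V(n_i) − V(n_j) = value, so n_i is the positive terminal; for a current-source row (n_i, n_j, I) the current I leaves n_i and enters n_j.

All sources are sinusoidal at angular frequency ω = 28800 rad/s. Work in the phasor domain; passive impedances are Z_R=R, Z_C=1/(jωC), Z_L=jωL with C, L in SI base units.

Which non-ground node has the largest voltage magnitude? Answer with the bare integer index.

Apply KCL at each of the 6 non-ground nodes and solve the resulting linear system.
Node n1: branches {R3, R4, I2, L4} → V_1 = -111.5-12.03j
Node n2: branches {R3, L2, R5, V1} → V_2 = 6.840+0.000j
Node n3: branches {L1, R2, C1} → V_3 = 3.853+3.840j
Node n4: branches {R1, L2, L4} → V_4 = 6.423+0.8158j
Node n5: branches {L1, R1, I1, R5, C1, R6, R7} → V_5 = 6.496+0.3181j
Node n6: branches {R2, R4, L3, R7} → V_6 = 2.570+2.878j
Source currents: i(V1)=-1.048+0.07404j

1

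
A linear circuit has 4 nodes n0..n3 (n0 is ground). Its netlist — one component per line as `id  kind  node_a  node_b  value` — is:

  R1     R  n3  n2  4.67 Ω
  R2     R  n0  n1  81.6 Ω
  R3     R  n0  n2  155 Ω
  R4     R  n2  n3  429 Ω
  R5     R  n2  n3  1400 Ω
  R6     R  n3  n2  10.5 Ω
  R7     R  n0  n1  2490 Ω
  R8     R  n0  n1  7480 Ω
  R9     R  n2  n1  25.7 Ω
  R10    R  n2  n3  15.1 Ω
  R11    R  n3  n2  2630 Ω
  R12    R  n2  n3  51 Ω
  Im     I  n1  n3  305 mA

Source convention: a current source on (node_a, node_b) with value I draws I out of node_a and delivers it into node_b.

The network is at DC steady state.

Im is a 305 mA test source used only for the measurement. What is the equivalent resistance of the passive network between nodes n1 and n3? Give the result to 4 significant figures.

Element admittances at DC:
  Y(R1) = 0.2141 S between n3,n2
  Y(R2) = 0.01225 S between n0,n1
  Y(R3) = 0.006452 S between n0,n2
  Y(R4) = 0.002331 S between n2,n3
  Y(R5) = 0.0007143 S between n2,n3
  Y(R6) = 0.09524 S between n3,n2
  Y(R7) = 0.0004016 S between n0,n1
  Y(R8) = 0.0001337 S between n0,n1
  Y(R9) = 0.03891 S between n2,n1
  Y(R10) = 0.06623 S between n2,n3
  Y(R11) = 0.0003802 S between n3,n2
  Y(R12) = 0.01961 S between n2,n3
  Im: injects 0.305 A into n3 (from n1)
Assemble and solve the 3×3 MNA system:
  V(n1)=-2.367  V(n2)=4.693  V(n3)=5.458

R_eq = 25.66 Ω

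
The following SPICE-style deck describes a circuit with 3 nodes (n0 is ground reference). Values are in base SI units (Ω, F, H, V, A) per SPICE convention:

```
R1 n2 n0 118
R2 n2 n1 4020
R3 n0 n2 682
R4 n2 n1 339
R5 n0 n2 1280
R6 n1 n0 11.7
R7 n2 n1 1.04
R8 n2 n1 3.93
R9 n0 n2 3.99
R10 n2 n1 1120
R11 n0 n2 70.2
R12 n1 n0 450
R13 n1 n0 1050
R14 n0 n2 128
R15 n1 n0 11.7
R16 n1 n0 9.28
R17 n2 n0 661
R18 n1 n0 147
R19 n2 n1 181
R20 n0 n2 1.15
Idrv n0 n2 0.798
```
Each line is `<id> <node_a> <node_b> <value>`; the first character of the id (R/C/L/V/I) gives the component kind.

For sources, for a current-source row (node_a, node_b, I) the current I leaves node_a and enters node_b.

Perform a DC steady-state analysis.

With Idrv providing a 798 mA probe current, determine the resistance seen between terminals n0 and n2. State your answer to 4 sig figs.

R_eq = 0.7204 Ω

Apply KCL at each of the 2 non-ground nodes and solve the resulting linear system.
Node n1: branches {R2, R4, R6, R7, R8, R10, R12, R13, R15, R16, R18, R19} → V_1 = 0.4653
Node n2: branches {R1, R2, R3, R4, R5, R7, R8, R9, R10, R11, R14, R17, R19, R20, Idrv} → V_2 = 0.5749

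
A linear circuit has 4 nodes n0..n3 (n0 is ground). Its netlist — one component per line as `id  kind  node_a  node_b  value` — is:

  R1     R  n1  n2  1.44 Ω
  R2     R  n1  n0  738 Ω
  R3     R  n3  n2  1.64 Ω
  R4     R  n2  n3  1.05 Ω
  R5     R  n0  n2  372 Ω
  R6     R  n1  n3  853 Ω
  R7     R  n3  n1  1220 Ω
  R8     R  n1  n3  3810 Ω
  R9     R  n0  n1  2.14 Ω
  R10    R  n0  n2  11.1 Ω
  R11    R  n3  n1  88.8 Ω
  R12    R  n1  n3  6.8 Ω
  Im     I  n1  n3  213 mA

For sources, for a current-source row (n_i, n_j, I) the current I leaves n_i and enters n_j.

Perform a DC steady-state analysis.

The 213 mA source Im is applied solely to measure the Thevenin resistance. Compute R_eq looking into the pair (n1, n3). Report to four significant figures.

R_eq = 1.477 Ω

Apply KCL at each of the 3 non-ground nodes and solve the resulting linear system.
Node n1: branches {R1, R2, R6, R7, R8, R9, R11, R12, Im} → V_1 = -0.03479
Node n2: branches {R1, R3, R4, R5, R10} → V_2 = 0.1757
Node n3: branches {R3, R4, R6, R7, R8, R11, R12, Im} → V_3 = 0.2797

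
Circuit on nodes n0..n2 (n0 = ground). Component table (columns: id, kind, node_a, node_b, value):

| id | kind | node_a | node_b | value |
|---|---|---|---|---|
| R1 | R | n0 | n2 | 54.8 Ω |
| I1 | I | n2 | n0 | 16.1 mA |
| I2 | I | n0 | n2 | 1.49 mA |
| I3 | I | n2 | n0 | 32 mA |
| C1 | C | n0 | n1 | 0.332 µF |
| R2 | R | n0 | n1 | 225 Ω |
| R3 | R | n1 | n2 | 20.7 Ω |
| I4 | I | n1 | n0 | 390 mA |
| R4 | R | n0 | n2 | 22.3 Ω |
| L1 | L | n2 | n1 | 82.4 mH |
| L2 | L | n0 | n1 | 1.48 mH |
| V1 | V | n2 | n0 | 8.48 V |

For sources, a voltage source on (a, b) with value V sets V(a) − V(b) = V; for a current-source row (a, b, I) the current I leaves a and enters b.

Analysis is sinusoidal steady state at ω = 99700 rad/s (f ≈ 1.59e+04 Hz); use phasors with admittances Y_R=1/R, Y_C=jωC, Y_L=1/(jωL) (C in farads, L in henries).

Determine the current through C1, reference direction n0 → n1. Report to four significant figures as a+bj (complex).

MNA unknowns: 2 node voltages V₁..V_2 plus 1 source current (V1)
R1: Y=0.01825+0.000j on G[0,2]
I1: z[2]−=0.0161, z[0]+=0.0161
I2: z[0]−=0.00149, z[2]+=0.00149
I3: z[2]−=0.032, z[0]+=0.032
C1: Y=0.000+0.03310j on G[0,1]
R2: Y=0.004444+0.000j on G[0,1]
R3: Y=0.04831+0.000j on G[1,2]
I4: z[1]−=0.39, z[0]+=0.39
R4: Y=0.04484+0.000j on G[0,2]
L1: Y=0.000-0.0001217j on G[2,1]
L2: Y=0.000-0.006777j on G[0,1]
V1: row V2−V0=8.48, i_V1 at 2,0
solve → V1=0.2912-0.1642j, V2=8.480+0.000j
aux → i_V1=-0.9772-0.006935j

-0.005434-0.009638j A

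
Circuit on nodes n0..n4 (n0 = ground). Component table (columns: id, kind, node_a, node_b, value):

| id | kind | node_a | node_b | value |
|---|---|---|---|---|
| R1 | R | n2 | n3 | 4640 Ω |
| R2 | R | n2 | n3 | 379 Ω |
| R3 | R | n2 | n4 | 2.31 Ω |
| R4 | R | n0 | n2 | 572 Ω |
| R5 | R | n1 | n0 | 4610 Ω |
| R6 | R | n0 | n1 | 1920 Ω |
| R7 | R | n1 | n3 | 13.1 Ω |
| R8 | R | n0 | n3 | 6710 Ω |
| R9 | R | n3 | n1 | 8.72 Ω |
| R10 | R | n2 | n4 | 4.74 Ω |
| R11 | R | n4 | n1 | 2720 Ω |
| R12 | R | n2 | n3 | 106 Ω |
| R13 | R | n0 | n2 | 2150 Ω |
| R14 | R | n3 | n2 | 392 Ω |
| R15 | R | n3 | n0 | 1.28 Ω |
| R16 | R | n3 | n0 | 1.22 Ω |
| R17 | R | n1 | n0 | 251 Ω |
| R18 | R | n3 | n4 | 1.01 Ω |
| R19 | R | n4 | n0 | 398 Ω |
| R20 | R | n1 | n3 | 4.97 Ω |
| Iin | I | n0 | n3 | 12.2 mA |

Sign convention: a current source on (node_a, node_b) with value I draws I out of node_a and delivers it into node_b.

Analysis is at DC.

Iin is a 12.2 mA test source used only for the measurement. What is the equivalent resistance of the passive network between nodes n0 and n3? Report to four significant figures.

R_eq = 0.6210 Ω

Apply KCL at each of the 4 non-ground nodes and solve the resulting linear system.
Node n1: branches {R5, R6, R7, R9, R11, R17, R20} → V_1 = 0.007486
Node n2: branches {R1, R2, R3, R4, R10, R12, R13, R14} → V_2 = 0.007516
Node n3: branches {R1, R2, R7, R8, R9, R12, R14, R15, R16, R18, R20, Iin} → V_3 = 0.007576
Node n4: branches {R3, R10, R11, R18, R19} → V_4 = 0.007541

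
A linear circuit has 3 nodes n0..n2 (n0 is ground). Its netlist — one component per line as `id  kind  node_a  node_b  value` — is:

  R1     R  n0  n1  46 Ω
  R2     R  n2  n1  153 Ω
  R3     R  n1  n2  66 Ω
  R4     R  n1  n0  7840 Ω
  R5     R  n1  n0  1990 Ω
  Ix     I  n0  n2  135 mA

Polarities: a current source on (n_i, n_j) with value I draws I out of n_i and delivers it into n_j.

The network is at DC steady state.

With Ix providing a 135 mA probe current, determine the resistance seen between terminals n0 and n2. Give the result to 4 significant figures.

R_eq = 90.81 Ω

MNA unknowns: 2 node voltages V₁..V_2
R1: Y=0.02174 on G[0,1]
R2: Y=0.006536 on G[2,1]
R3: Y=0.01515 on G[1,2]
R4: Y=0.0001276 on G[1,0]
R5: Y=0.0005025 on G[1,0]
Ix: z[0]−=0.135, z[2]+=0.135
solve → V1=6.035, V2=12.26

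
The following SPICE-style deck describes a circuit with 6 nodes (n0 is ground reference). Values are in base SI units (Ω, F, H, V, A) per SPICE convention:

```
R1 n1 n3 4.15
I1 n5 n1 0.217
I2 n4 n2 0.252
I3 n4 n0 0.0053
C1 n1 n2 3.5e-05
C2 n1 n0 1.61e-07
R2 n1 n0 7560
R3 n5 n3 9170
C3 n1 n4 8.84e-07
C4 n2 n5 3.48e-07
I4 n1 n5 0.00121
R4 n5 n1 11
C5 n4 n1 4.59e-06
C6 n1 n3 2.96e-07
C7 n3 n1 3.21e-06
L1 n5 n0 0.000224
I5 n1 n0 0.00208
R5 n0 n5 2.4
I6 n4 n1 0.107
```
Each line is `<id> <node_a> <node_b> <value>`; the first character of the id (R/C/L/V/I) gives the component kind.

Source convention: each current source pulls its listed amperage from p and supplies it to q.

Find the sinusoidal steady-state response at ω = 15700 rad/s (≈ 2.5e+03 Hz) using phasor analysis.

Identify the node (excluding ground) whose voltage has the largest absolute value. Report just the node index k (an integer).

MNA unknowns: 5 node voltages V₁..V_5
R1: Y=0.2410+0.000j on G[1,3]
I1: z[5]−=0.217, z[1]+=0.217
I2: z[4]−=0.252, z[2]+=0.252
I3: z[4]−=0.0053, z[0]+=0.0053
C1: Y=0.000+0.5495j on G[1,2]
C2: Y=0.000+0.002528j on G[1,0]
R2: Y=0.0001323+0.000j on G[1,0]
R3: Y=0.0001091+0.000j on G[5,3]
C3: Y=0.000+0.01388j on G[1,4]
C4: Y=0.000+0.005464j on G[2,5]
I4: z[1]−=0.00121, z[5]+=0.00121
R4: Y=0.09091+0.000j on G[5,1]
C5: Y=0.000+0.07206j on G[4,1]
C6: Y=0.000+0.004647j on G[1,3]
C7: Y=0.000+0.05040j on G[3,1]
L1: Y=0.000-0.2843j on G[5,0]
I5: z[1]−=0.00208, z[0]+=0.00208
R5: Y=0.4167+0.000j on G[0,5]
I6: z[4]−=0.107, z[1]+=0.107
solve → V1=2.235-0.2134j, V2=2.213-0.6655j, V3=2.234-0.2131j, V4=2.235+4.026j, V5=-0.007171-0.01838j

4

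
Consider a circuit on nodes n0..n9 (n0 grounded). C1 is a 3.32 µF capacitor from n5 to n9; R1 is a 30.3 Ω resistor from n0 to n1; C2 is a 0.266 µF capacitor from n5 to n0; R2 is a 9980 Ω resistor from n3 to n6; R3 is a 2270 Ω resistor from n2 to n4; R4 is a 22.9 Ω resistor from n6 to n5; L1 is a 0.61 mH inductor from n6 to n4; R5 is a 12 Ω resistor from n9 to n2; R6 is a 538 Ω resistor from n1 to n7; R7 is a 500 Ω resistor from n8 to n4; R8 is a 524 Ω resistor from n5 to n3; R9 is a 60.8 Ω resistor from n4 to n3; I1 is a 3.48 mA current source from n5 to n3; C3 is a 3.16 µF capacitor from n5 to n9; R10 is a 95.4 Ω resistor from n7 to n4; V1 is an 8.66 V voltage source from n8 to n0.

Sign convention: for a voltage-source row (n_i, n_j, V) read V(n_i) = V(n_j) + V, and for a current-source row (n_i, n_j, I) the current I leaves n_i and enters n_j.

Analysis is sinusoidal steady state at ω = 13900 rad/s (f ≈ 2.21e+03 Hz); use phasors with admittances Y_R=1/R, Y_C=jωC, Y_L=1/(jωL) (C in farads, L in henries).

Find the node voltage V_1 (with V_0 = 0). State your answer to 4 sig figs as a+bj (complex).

Element admittances at ω=13900 rad/s:
  Y(C1) = 0.000+0.04615j S between n5,n9
  Y(R1) = 0.03300+0.000j S between n0,n1
  Y(C2) = 0.000+0.003697j S between n5,n0
  Y(R2) = 0.0001002+0.000j S between n3,n6
  Y(R3) = 0.0004405+0.000j S between n2,n4
  Y(R4) = 0.04367+0.000j S between n6,n5
  Y(L1) = 0.000-0.1179j S between n6,n4
  Y(R5) = 0.08333+0.000j S between n9,n2
  Y(R6) = 0.001859+0.000j S between n1,n7
  Y(R7) = 0.002000+0.000j S between n8,n4
  Y(R8) = 0.001908+0.000j S between n5,n3
  Y(R9) = 0.01645+0.000j S between n4,n3
  I1: injects 0.00348 A into n3 (from n5)
  Y(C3) = 0.000+0.04392j S between n5,n9
  Y(R10) = 0.01048+0.000j S between n7,n4
  V1: constraint V(n8)−V(n0) = 8.66
Assemble and solve the 10×10 MNA system:
  V(n1)=0.1058-0.1014j  V(n2)=2.109-2.486j  V(n3)=2.484-2.249j  V(n4)=2.317-2.221j  V(n5)=2.107-2.487j  V(n6)=2.378-2.322j  V(n7)=1.984-1.902j  V(n8)=8.660+0.000j  V(n9)=2.108-2.488j
  i(V1)=-0.01269-0.004442j

0.1058-0.1014j V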